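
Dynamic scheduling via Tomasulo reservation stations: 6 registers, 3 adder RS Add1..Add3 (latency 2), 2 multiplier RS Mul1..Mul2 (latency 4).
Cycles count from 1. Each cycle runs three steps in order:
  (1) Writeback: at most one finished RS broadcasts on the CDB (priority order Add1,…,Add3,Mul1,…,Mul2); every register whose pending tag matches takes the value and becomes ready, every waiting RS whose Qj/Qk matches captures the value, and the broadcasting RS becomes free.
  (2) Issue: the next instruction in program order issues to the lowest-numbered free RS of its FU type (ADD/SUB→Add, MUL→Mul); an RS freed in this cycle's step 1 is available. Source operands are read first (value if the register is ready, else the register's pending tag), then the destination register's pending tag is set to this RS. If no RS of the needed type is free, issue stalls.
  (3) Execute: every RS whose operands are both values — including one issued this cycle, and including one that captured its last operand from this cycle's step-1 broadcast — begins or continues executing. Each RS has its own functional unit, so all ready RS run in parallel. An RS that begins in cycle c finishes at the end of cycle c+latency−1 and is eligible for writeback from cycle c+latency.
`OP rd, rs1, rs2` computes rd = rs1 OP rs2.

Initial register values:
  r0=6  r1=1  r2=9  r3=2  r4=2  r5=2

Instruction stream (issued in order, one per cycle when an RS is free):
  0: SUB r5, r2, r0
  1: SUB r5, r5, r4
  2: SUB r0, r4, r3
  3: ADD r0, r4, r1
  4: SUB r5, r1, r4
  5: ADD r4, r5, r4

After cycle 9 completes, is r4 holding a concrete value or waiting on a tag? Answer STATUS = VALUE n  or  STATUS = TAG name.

STATUS = VALUE 1

cycle 1: issue SUB r5<-Add1 // r0:6,r1:1,r2:9,r3:2,r4:2,r5:Add1
cycle 2: issue SUB r5<-Add2 // r0:6,r1:1,r2:9,r3:2,r4:2,r5:Add2
cycle 3: CDB Add1=3; issue SUB r0<-Add1 // r0:Add1,r1:1,r2:9,r3:2,r4:2,r5:Add2
cycle 4: issue ADD r0<-Add3 // r0:Add3,r1:1,r2:9,r3:2,r4:2,r5:Add2
cycle 5: CDB Add1=0; issue SUB r5<-Add1 // r0:Add3,r1:1,r2:9,r3:2,r4:2,r5:Add1
cycle 6: CDB Add2=1; issue ADD r4<-Add2 // r0:Add3,r1:1,r2:9,r3:2,r4:Add2,r5:Add1
cycle 7: CDB Add1=-1 // r0:Add3,r1:1,r2:9,r3:2,r4:Add2,r5:-1
cycle 8: CDB Add3=3 // r0:3,r1:1,r2:9,r3:2,r4:Add2,r5:-1
cycle 9: CDB Add2=1 // r0:3,r1:1,r2:9,r3:2,r4:1,r5:-1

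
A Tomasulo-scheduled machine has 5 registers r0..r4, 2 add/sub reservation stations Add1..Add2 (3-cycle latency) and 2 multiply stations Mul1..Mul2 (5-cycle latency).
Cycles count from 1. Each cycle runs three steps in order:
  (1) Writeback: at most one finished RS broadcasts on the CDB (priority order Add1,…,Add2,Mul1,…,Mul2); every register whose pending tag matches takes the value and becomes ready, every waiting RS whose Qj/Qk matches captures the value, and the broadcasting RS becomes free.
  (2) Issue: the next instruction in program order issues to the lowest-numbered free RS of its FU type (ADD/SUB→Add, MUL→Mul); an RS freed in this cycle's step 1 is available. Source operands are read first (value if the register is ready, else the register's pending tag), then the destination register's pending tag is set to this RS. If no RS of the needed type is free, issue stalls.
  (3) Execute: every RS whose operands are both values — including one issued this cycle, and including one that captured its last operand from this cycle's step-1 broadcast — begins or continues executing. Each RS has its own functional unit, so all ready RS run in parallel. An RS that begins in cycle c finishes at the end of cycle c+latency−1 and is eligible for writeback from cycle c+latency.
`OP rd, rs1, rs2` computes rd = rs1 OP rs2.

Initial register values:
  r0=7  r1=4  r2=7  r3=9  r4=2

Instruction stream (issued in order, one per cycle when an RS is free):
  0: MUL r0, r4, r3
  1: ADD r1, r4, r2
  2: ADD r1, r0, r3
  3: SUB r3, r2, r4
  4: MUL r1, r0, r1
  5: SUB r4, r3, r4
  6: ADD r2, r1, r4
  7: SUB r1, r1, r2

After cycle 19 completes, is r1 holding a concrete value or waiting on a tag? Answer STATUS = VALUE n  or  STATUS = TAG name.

  c1: issue MUL r0<-Mul1  regs: r0:Mul1,r1:4,r2:7,r3:9,r4:2
  c2: issue ADD r1<-Add1  regs: r0:Mul1,r1:Add1,r2:7,r3:9,r4:2
  c3: issue ADD r1<-Add2  regs: r0:Mul1,r1:Add2,r2:7,r3:9,r4:2
  c4: stall  regs: r0:Mul1,r1:Add2,r2:7,r3:9,r4:2
  c5: CDB Add1=9; issue SUB r3<-Add1  regs: r0:Mul1,r1:Add2,r2:7,r3:Add1,r4:2
  c6: CDB Mul1=18; issue MUL r1<-Mul1  regs: r0:18,r1:Mul1,r2:7,r3:Add1,r4:2
  c7: stall  regs: r0:18,r1:Mul1,r2:7,r3:Add1,r4:2
  c8: CDB Add1=5; issue SUB r4<-Add1  regs: r0:18,r1:Mul1,r2:7,r3:5,r4:Add1
  c9: CDB Add2=27; issue ADD r2<-Add2  regs: r0:18,r1:Mul1,r2:Add2,r3:5,r4:Add1
  c10: stall  regs: r0:18,r1:Mul1,r2:Add2,r3:5,r4:Add1
  c11: CDB Add1=3; issue SUB r1<-Add1  regs: r0:18,r1:Add1,r2:Add2,r3:5,r4:3
  c12: -  regs: r0:18,r1:Add1,r2:Add2,r3:5,r4:3
  c13: -  regs: r0:18,r1:Add1,r2:Add2,r3:5,r4:3
  c14: CDB Mul1=486  regs: r0:18,r1:Add1,r2:Add2,r3:5,r4:3
  c15: -  regs: r0:18,r1:Add1,r2:Add2,r3:5,r4:3
  c16: -  regs: r0:18,r1:Add1,r2:Add2,r3:5,r4:3
  c17: CDB Add2=489  regs: r0:18,r1:Add1,r2:489,r3:5,r4:3
  c18: -  regs: r0:18,r1:Add1,r2:489,r3:5,r4:3
  c19: -  regs: r0:18,r1:Add1,r2:489,r3:5,r4:3

STATUS = TAG Add1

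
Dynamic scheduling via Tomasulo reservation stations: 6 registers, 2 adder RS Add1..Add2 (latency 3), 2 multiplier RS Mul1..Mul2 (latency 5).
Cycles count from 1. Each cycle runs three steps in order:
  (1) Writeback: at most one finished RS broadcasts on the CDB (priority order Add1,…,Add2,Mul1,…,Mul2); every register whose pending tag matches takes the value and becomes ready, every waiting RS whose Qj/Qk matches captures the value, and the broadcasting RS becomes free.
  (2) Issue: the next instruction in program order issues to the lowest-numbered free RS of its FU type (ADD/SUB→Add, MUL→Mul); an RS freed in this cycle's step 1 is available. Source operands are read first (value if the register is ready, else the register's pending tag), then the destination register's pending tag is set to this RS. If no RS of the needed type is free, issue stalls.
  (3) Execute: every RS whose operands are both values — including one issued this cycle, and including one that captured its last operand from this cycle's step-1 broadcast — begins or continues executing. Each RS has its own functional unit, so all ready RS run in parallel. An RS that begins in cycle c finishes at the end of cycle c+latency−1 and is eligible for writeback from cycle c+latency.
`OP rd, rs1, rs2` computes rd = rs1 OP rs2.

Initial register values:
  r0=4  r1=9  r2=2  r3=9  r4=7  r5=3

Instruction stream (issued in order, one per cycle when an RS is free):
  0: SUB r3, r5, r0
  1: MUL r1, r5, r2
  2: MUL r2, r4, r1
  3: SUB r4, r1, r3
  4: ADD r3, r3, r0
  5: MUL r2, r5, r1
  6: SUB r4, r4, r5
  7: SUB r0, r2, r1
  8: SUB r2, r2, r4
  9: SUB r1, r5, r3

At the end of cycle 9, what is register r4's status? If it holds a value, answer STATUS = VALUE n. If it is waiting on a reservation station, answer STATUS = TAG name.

cycle 1: issue SUB r3<-Add1 // r0:4,r1:9,r2:2,r3:Add1,r4:7,r5:3
cycle 2: issue MUL r1<-Mul1 // r0:4,r1:Mul1,r2:2,r3:Add1,r4:7,r5:3
cycle 3: issue MUL r2<-Mul2 // r0:4,r1:Mul1,r2:Mul2,r3:Add1,r4:7,r5:3
cycle 4: CDB Add1=-1; issue SUB r4<-Add1 // r0:4,r1:Mul1,r2:Mul2,r3:-1,r4:Add1,r5:3
cycle 5: issue ADD r3<-Add2 // r0:4,r1:Mul1,r2:Mul2,r3:Add2,r4:Add1,r5:3
cycle 6: stall // r0:4,r1:Mul1,r2:Mul2,r3:Add2,r4:Add1,r5:3
cycle 7: CDB Mul1=6; issue MUL r2<-Mul1 // r0:4,r1:6,r2:Mul1,r3:Add2,r4:Add1,r5:3
cycle 8: CDB Add2=3; issue SUB r4<-Add2 // r0:4,r1:6,r2:Mul1,r3:3,r4:Add2,r5:3
cycle 9: stall // r0:4,r1:6,r2:Mul1,r3:3,r4:Add2,r5:3

STATUS = TAG Add2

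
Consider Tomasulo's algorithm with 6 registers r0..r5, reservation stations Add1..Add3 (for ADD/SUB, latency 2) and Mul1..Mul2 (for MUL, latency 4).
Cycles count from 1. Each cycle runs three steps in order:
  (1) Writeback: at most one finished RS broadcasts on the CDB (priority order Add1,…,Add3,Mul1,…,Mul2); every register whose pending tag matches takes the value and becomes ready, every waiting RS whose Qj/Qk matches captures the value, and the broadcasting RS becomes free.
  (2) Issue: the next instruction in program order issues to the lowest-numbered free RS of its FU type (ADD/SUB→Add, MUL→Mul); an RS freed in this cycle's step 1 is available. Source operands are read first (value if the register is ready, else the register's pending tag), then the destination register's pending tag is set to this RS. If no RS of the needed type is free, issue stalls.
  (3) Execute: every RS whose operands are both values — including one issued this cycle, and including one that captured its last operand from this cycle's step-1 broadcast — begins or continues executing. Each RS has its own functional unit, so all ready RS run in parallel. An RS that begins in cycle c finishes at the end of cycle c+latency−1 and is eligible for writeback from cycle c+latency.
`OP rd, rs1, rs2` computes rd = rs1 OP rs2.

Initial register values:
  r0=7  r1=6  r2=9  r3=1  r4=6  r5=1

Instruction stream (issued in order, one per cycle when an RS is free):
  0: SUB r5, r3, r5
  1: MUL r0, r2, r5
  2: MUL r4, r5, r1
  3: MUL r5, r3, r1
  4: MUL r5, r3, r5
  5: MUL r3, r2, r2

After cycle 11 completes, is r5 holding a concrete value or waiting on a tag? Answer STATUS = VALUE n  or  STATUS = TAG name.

STATUS = TAG Mul2

cycle 1: issue SUB r5<-Add1 // r0:7,r1:6,r2:9,r3:1,r4:6,r5:Add1
cycle 2: issue MUL r0<-Mul1 // r0:Mul1,r1:6,r2:9,r3:1,r4:6,r5:Add1
cycle 3: CDB Add1=0; issue MUL r4<-Mul2 // r0:Mul1,r1:6,r2:9,r3:1,r4:Mul2,r5:0
cycle 4: stall // r0:Mul1,r1:6,r2:9,r3:1,r4:Mul2,r5:0
cycle 5: stall // r0:Mul1,r1:6,r2:9,r3:1,r4:Mul2,r5:0
cycle 6: stall // r0:Mul1,r1:6,r2:9,r3:1,r4:Mul2,r5:0
cycle 7: CDB Mul1=0; issue MUL r5<-Mul1 // r0:0,r1:6,r2:9,r3:1,r4:Mul2,r5:Mul1
cycle 8: CDB Mul2=0; issue MUL r5<-Mul2 // r0:0,r1:6,r2:9,r3:1,r4:0,r5:Mul2
cycle 9: stall // r0:0,r1:6,r2:9,r3:1,r4:0,r5:Mul2
cycle 10: stall // r0:0,r1:6,r2:9,r3:1,r4:0,r5:Mul2
cycle 11: CDB Mul1=6; issue MUL r3<-Mul1 // r0:0,r1:6,r2:9,r3:Mul1,r4:0,r5:Mul2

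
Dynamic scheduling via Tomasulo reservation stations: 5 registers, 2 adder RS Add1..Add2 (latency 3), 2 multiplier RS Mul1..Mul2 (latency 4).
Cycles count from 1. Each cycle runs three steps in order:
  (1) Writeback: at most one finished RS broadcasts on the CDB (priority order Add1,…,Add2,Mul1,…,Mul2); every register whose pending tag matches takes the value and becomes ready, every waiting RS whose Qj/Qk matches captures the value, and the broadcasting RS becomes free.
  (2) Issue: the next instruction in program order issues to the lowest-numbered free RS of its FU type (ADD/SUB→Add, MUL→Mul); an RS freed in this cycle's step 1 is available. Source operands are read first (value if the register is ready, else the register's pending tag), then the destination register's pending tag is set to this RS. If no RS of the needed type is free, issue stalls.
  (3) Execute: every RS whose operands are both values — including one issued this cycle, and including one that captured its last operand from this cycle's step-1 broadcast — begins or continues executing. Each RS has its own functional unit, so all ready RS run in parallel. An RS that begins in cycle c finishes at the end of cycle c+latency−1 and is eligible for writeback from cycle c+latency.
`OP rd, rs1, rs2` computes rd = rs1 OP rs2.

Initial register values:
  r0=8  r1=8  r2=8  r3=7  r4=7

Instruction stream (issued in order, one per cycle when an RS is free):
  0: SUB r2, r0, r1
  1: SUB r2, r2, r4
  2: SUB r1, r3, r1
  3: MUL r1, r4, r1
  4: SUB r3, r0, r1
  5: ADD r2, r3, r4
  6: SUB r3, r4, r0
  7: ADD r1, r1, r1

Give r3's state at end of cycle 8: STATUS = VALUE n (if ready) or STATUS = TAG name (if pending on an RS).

c1: issue SUB r2<-Add1 | r0:8,r1:8,r2:Add1,r3:7,r4:7
c2: issue SUB r2<-Add2 | r0:8,r1:8,r2:Add2,r3:7,r4:7
c3: stall | r0:8,r1:8,r2:Add2,r3:7,r4:7
c4: CDB Add1=0; issue SUB r1<-Add1 | r0:8,r1:Add1,r2:Add2,r3:7,r4:7
c5: issue MUL r1<-Mul1 | r0:8,r1:Mul1,r2:Add2,r3:7,r4:7
c6: stall | r0:8,r1:Mul1,r2:Add2,r3:7,r4:7
c7: CDB Add1=-1; issue SUB r3<-Add1 | r0:8,r1:Mul1,r2:Add2,r3:Add1,r4:7
c8: CDB Add2=-7; issue ADD r2<-Add2 | r0:8,r1:Mul1,r2:Add2,r3:Add1,r4:7

STATUS = TAG Add1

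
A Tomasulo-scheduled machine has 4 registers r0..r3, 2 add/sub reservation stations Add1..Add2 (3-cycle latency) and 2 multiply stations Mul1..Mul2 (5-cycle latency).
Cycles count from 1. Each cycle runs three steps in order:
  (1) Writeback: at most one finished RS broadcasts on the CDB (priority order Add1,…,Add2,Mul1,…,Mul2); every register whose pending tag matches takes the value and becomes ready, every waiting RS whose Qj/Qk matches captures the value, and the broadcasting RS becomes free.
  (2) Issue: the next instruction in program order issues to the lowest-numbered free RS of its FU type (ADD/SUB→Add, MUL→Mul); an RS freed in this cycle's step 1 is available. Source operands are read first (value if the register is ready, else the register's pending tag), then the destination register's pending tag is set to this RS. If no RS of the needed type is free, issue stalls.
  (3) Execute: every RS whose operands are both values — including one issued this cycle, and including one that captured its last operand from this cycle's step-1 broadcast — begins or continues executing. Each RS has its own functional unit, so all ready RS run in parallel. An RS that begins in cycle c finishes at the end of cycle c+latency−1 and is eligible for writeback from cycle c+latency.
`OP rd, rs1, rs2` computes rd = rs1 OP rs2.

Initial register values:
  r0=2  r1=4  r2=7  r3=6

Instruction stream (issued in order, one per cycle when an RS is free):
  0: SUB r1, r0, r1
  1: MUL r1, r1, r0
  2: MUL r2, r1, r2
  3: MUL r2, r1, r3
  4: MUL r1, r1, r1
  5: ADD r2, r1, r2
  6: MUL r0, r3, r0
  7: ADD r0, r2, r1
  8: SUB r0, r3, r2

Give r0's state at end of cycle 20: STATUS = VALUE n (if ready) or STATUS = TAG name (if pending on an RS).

  c1: issue SUB r1<-Add1  regs: r0:2,r1:Add1,r2:7,r3:6
  c2: issue MUL r1<-Mul1  regs: r0:2,r1:Mul1,r2:7,r3:6
  c3: issue MUL r2<-Mul2  regs: r0:2,r1:Mul1,r2:Mul2,r3:6
  c4: CDB Add1=-2; stall  regs: r0:2,r1:Mul1,r2:Mul2,r3:6
  c5: stall  regs: r0:2,r1:Mul1,r2:Mul2,r3:6
  c6: stall  regs: r0:2,r1:Mul1,r2:Mul2,r3:6
  c7: stall  regs: r0:2,r1:Mul1,r2:Mul2,r3:6
  c8: stall  regs: r0:2,r1:Mul1,r2:Mul2,r3:6
  c9: CDB Mul1=-4; issue MUL r2<-Mul1  regs: r0:2,r1:-4,r2:Mul1,r3:6
  c10: stall  regs: r0:2,r1:-4,r2:Mul1,r3:6
  c11: stall  regs: r0:2,r1:-4,r2:Mul1,r3:6
  c12: stall  regs: r0:2,r1:-4,r2:Mul1,r3:6
  c13: stall  regs: r0:2,r1:-4,r2:Mul1,r3:6
  c14: CDB Mul1=-24; issue MUL r1<-Mul1  regs: r0:2,r1:Mul1,r2:-24,r3:6
  c15: CDB Mul2=-28; issue ADD r2<-Add1  regs: r0:2,r1:Mul1,r2:Add1,r3:6
  c16: issue MUL r0<-Mul2  regs: r0:Mul2,r1:Mul1,r2:Add1,r3:6
  c17: issue ADD r0<-Add2  regs: r0:Add2,r1:Mul1,r2:Add1,r3:6
  c18: stall  regs: r0:Add2,r1:Mul1,r2:Add1,r3:6
  c19: CDB Mul1=16; stall  regs: r0:Add2,r1:16,r2:Add1,r3:6
  c20: stall  regs: r0:Add2,r1:16,r2:Add1,r3:6

STATUS = TAG Add2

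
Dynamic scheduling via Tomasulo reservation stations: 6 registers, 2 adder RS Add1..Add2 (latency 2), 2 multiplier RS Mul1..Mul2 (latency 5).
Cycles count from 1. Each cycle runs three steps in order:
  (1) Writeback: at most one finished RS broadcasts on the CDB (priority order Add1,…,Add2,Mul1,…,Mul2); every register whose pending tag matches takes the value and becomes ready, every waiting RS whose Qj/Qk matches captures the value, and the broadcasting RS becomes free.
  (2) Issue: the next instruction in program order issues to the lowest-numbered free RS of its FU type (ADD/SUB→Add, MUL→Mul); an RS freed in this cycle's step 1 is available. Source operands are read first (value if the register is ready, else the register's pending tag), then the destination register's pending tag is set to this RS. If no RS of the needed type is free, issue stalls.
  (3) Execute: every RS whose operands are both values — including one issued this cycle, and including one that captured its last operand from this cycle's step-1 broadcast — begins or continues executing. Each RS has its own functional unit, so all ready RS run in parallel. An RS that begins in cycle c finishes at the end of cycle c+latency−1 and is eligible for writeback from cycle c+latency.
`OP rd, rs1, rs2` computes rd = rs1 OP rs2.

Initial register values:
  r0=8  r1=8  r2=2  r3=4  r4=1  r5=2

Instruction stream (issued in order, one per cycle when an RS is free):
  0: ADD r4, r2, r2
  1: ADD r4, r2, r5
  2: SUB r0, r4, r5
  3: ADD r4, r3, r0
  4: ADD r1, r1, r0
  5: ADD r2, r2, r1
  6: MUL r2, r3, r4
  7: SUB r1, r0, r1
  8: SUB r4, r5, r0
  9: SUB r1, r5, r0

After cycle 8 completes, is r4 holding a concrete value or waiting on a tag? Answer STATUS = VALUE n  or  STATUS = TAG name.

STATUS = TAG Add2

c1: issue ADD r4<-Add1 | r0:8,r1:8,r2:2,r3:4,r4:Add1,r5:2
c2: issue ADD r4<-Add2 | r0:8,r1:8,r2:2,r3:4,r4:Add2,r5:2
c3: CDB Add1=4; issue SUB r0<-Add1 | r0:Add1,r1:8,r2:2,r3:4,r4:Add2,r5:2
c4: CDB Add2=4; issue ADD r4<-Add2 | r0:Add1,r1:8,r2:2,r3:4,r4:Add2,r5:2
c5: stall | r0:Add1,r1:8,r2:2,r3:4,r4:Add2,r5:2
c6: CDB Add1=2; issue ADD r1<-Add1 | r0:2,r1:Add1,r2:2,r3:4,r4:Add2,r5:2
c7: stall | r0:2,r1:Add1,r2:2,r3:4,r4:Add2,r5:2
c8: CDB Add1=10; issue ADD r2<-Add1 | r0:2,r1:10,r2:Add1,r3:4,r4:Add2,r5:2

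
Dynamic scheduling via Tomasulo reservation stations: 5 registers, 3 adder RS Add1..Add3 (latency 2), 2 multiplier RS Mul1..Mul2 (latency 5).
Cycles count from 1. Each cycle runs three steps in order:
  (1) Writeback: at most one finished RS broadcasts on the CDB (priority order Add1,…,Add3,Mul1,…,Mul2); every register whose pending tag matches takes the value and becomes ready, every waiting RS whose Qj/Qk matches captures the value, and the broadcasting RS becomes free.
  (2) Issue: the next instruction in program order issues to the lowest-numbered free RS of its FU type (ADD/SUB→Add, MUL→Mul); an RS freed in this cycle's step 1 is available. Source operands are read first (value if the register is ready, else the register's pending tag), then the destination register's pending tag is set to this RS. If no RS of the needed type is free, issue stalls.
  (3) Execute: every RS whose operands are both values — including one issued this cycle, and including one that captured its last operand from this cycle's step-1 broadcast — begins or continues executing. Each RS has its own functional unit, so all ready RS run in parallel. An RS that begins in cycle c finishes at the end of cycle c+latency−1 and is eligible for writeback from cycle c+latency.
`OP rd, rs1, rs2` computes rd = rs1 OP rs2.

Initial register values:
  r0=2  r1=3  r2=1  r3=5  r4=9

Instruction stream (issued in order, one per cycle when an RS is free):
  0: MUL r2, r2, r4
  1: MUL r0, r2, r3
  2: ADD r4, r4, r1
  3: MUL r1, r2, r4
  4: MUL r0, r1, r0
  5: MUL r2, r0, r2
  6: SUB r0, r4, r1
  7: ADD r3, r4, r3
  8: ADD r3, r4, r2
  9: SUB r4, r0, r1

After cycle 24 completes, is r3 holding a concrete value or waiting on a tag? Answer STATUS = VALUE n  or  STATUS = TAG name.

STATUS = VALUE 43752

  c1: issue MUL r2<-Mul1  regs: r0:2,r1:3,r2:Mul1,r3:5,r4:9
  c2: issue MUL r0<-Mul2  regs: r0:Mul2,r1:3,r2:Mul1,r3:5,r4:9
  c3: issue ADD r4<-Add1  regs: r0:Mul2,r1:3,r2:Mul1,r3:5,r4:Add1
  c4: stall  regs: r0:Mul2,r1:3,r2:Mul1,r3:5,r4:Add1
  c5: CDB Add1=12; stall  regs: r0:Mul2,r1:3,r2:Mul1,r3:5,r4:12
  c6: CDB Mul1=9; issue MUL r1<-Mul1  regs: r0:Mul2,r1:Mul1,r2:9,r3:5,r4:12
  c7: stall  regs: r0:Mul2,r1:Mul1,r2:9,r3:5,r4:12
  c8: stall  regs: r0:Mul2,r1:Mul1,r2:9,r3:5,r4:12
  c9: stall  regs: r0:Mul2,r1:Mul1,r2:9,r3:5,r4:12
  c10: stall  regs: r0:Mul2,r1:Mul1,r2:9,r3:5,r4:12
  c11: CDB Mul1=108; issue MUL r0<-Mul1  regs: r0:Mul1,r1:108,r2:9,r3:5,r4:12
  c12: CDB Mul2=45; issue MUL r2<-Mul2  regs: r0:Mul1,r1:108,r2:Mul2,r3:5,r4:12
  c13: issue SUB r0<-Add1  regs: r0:Add1,r1:108,r2:Mul2,r3:5,r4:12
  c14: issue ADD r3<-Add2  regs: r0:Add1,r1:108,r2:Mul2,r3:Add2,r4:12
  c15: CDB Add1=-96; issue ADD r3<-Add1  regs: r0:-96,r1:108,r2:Mul2,r3:Add1,r4:12
  c16: CDB Add2=17; issue SUB r4<-Add2  regs: r0:-96,r1:108,r2:Mul2,r3:Add1,r4:Add2
  c17: CDB Mul1=4860  regs: r0:-96,r1:108,r2:Mul2,r3:Add1,r4:Add2
  c18: CDB Add2=-204  regs: r0:-96,r1:108,r2:Mul2,r3:Add1,r4:-204
  c19: -  regs: r0:-96,r1:108,r2:Mul2,r3:Add1,r4:-204
  c20: -  regs: r0:-96,r1:108,r2:Mul2,r3:Add1,r4:-204
  c21: -  regs: r0:-96,r1:108,r2:Mul2,r3:Add1,r4:-204
  c22: CDB Mul2=43740  regs: r0:-96,r1:108,r2:43740,r3:Add1,r4:-204
  c23: -  regs: r0:-96,r1:108,r2:43740,r3:Add1,r4:-204
  c24: CDB Add1=43752  regs: r0:-96,r1:108,r2:43740,r3:43752,r4:-204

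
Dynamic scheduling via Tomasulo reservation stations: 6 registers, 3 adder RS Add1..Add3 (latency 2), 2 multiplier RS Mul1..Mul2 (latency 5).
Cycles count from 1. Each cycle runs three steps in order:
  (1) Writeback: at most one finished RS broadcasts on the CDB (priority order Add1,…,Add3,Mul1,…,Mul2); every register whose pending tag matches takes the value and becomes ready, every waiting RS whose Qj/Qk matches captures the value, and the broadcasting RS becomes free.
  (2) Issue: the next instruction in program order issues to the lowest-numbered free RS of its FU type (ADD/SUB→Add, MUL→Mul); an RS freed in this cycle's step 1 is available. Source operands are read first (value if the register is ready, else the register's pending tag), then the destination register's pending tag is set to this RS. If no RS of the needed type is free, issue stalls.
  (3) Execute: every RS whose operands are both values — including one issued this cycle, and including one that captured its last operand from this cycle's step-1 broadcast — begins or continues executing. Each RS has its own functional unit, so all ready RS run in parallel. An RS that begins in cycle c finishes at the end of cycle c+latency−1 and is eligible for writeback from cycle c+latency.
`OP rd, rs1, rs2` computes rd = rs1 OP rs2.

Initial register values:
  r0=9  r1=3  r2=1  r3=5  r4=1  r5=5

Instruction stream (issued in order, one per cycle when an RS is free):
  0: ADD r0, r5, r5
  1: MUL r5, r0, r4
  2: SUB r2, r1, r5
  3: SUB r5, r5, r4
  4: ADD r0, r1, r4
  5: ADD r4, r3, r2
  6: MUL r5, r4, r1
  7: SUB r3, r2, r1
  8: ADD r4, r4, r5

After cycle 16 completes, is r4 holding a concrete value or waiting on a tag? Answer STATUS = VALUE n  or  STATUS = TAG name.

  c1: issue ADD r0<-Add1  regs: r0:Add1,r1:3,r2:1,r3:5,r4:1,r5:5
  c2: issue MUL r5<-Mul1  regs: r0:Add1,r1:3,r2:1,r3:5,r4:1,r5:Mul1
  c3: CDB Add1=10; issue SUB r2<-Add1  regs: r0:10,r1:3,r2:Add1,r3:5,r4:1,r5:Mul1
  c4: issue SUB r5<-Add2  regs: r0:10,r1:3,r2:Add1,r3:5,r4:1,r5:Add2
  c5: issue ADD r0<-Add3  regs: r0:Add3,r1:3,r2:Add1,r3:5,r4:1,r5:Add2
  c6: stall  regs: r0:Add3,r1:3,r2:Add1,r3:5,r4:1,r5:Add2
  c7: CDB Add3=4; issue ADD r4<-Add3  regs: r0:4,r1:3,r2:Add1,r3:5,r4:Add3,r5:Add2
  c8: CDB Mul1=10; issue MUL r5<-Mul1  regs: r0:4,r1:3,r2:Add1,r3:5,r4:Add3,r5:Mul1
  c9: stall  regs: r0:4,r1:3,r2:Add1,r3:5,r4:Add3,r5:Mul1
  c10: CDB Add1=-7; issue SUB r3<-Add1  regs: r0:4,r1:3,r2:-7,r3:Add1,r4:Add3,r5:Mul1
  c11: CDB Add2=9; issue ADD r4<-Add2  regs: r0:4,r1:3,r2:-7,r3:Add1,r4:Add2,r5:Mul1
  c12: CDB Add1=-10  regs: r0:4,r1:3,r2:-7,r3:-10,r4:Add2,r5:Mul1
  c13: CDB Add3=-2  regs: r0:4,r1:3,r2:-7,r3:-10,r4:Add2,r5:Mul1
  c14: -  regs: r0:4,r1:3,r2:-7,r3:-10,r4:Add2,r5:Mul1
  c15: -  regs: r0:4,r1:3,r2:-7,r3:-10,r4:Add2,r5:Mul1
  c16: -  regs: r0:4,r1:3,r2:-7,r3:-10,r4:Add2,r5:Mul1

STATUS = TAG Add2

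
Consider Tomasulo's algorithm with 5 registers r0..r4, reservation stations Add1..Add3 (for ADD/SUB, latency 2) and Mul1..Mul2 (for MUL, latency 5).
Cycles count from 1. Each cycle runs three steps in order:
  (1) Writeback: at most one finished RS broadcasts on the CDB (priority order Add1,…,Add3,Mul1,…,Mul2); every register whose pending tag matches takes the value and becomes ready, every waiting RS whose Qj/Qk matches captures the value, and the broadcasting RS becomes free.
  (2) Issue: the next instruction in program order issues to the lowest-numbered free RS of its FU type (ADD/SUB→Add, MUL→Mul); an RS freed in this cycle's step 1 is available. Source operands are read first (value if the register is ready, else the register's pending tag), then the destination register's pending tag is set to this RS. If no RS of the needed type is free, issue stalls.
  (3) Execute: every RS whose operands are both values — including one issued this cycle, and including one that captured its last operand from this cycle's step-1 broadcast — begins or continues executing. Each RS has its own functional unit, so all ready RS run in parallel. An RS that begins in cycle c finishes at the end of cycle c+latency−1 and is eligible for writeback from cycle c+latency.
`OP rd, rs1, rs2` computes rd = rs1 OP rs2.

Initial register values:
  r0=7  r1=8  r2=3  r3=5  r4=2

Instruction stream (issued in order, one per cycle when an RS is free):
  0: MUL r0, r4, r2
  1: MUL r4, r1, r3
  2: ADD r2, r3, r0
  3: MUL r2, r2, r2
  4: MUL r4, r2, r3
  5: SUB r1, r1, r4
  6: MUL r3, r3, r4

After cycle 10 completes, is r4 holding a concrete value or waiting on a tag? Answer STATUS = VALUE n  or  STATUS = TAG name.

STATUS = TAG Mul2

cycle 1: issue MUL r0<-Mul1 // r0:Mul1,r1:8,r2:3,r3:5,r4:2
cycle 2: issue MUL r4<-Mul2 // r0:Mul1,r1:8,r2:3,r3:5,r4:Mul2
cycle 3: issue ADD r2<-Add1 // r0:Mul1,r1:8,r2:Add1,r3:5,r4:Mul2
cycle 4: stall // r0:Mul1,r1:8,r2:Add1,r3:5,r4:Mul2
cycle 5: stall // r0:Mul1,r1:8,r2:Add1,r3:5,r4:Mul2
cycle 6: CDB Mul1=6; issue MUL r2<-Mul1 // r0:6,r1:8,r2:Mul1,r3:5,r4:Mul2
cycle 7: CDB Mul2=40; issue MUL r4<-Mul2 // r0:6,r1:8,r2:Mul1,r3:5,r4:Mul2
cycle 8: CDB Add1=11; issue SUB r1<-Add1 // r0:6,r1:Add1,r2:Mul1,r3:5,r4:Mul2
cycle 9: stall // r0:6,r1:Add1,r2:Mul1,r3:5,r4:Mul2
cycle 10: stall // r0:6,r1:Add1,r2:Mul1,r3:5,r4:Mul2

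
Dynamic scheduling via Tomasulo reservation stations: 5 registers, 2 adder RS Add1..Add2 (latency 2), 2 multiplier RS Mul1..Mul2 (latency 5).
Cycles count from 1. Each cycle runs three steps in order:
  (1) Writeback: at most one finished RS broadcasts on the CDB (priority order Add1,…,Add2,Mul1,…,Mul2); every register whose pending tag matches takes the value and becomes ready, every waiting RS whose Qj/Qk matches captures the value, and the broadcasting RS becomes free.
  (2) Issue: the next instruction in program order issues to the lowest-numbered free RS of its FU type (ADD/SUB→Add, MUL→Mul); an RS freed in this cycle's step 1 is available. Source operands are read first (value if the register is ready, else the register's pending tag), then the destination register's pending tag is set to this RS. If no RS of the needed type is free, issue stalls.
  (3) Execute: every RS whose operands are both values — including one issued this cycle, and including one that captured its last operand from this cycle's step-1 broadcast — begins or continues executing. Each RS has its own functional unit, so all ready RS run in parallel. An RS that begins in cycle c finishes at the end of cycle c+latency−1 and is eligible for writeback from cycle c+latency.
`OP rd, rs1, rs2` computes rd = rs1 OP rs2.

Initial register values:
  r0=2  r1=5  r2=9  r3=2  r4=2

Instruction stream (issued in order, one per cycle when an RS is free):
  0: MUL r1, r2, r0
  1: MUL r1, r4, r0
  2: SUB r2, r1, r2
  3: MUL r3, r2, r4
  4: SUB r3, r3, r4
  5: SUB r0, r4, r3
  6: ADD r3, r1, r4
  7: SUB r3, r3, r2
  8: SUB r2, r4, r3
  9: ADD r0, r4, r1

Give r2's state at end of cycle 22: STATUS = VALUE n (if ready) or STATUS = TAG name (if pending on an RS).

cycle 1: issue MUL r1<-Mul1 // r0:2,r1:Mul1,r2:9,r3:2,r4:2
cycle 2: issue MUL r1<-Mul2 // r0:2,r1:Mul2,r2:9,r3:2,r4:2
cycle 3: issue SUB r2<-Add1 // r0:2,r1:Mul2,r2:Add1,r3:2,r4:2
cycle 4: stall // r0:2,r1:Mul2,r2:Add1,r3:2,r4:2
cycle 5: stall // r0:2,r1:Mul2,r2:Add1,r3:2,r4:2
cycle 6: CDB Mul1=18; issue MUL r3<-Mul1 // r0:2,r1:Mul2,r2:Add1,r3:Mul1,r4:2
cycle 7: CDB Mul2=4; issue SUB r3<-Add2 // r0:2,r1:4,r2:Add1,r3:Add2,r4:2
cycle 8: stall // r0:2,r1:4,r2:Add1,r3:Add2,r4:2
cycle 9: CDB Add1=-5; issue SUB r0<-Add1 // r0:Add1,r1:4,r2:-5,r3:Add2,r4:2
cycle 10: stall // r0:Add1,r1:4,r2:-5,r3:Add2,r4:2
cycle 11: stall // r0:Add1,r1:4,r2:-5,r3:Add2,r4:2
cycle 12: stall // r0:Add1,r1:4,r2:-5,r3:Add2,r4:2
cycle 13: stall // r0:Add1,r1:4,r2:-5,r3:Add2,r4:2
cycle 14: CDB Mul1=-10; stall // r0:Add1,r1:4,r2:-5,r3:Add2,r4:2
cycle 15: stall // r0:Add1,r1:4,r2:-5,r3:Add2,r4:2
cycle 16: CDB Add2=-12; issue ADD r3<-Add2 // r0:Add1,r1:4,r2:-5,r3:Add2,r4:2
cycle 17: stall // r0:Add1,r1:4,r2:-5,r3:Add2,r4:2
cycle 18: CDB Add1=14; issue SUB r3<-Add1 // r0:14,r1:4,r2:-5,r3:Add1,r4:2
cycle 19: CDB Add2=6; issue SUB r2<-Add2 // r0:14,r1:4,r2:Add2,r3:Add1,r4:2
cycle 20: stall // r0:14,r1:4,r2:Add2,r3:Add1,r4:2
cycle 21: CDB Add1=11; issue ADD r0<-Add1 // r0:Add1,r1:4,r2:Add2,r3:11,r4:2
cycle 22: - // r0:Add1,r1:4,r2:Add2,r3:11,r4:2

STATUS = TAG Add2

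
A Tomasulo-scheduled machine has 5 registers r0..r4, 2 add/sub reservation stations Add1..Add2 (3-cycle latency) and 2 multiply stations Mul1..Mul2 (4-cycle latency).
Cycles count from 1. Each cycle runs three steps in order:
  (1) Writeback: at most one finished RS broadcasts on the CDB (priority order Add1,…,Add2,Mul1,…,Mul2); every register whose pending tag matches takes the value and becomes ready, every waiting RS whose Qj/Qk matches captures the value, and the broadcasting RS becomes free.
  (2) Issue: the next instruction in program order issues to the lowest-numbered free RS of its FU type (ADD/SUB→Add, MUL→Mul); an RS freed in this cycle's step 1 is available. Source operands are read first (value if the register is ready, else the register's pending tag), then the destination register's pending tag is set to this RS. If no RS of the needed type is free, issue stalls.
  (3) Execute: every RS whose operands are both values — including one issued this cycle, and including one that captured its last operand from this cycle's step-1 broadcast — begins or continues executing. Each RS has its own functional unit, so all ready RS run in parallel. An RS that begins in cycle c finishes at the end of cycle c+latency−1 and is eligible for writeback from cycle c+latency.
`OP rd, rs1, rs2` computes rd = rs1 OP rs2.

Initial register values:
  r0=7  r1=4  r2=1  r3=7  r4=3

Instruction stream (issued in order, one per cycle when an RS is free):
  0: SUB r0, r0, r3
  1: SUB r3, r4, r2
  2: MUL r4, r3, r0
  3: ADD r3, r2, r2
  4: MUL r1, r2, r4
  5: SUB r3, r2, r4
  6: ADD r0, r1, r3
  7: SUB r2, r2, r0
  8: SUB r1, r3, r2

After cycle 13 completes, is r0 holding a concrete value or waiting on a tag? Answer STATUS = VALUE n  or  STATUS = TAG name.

STATUS = TAG Add1

  c1: issue SUB r0<-Add1  regs: r0:Add1,r1:4,r2:1,r3:7,r4:3
  c2: issue SUB r3<-Add2  regs: r0:Add1,r1:4,r2:1,r3:Add2,r4:3
  c3: issue MUL r4<-Mul1  regs: r0:Add1,r1:4,r2:1,r3:Add2,r4:Mul1
  c4: CDB Add1=0; issue ADD r3<-Add1  regs: r0:0,r1:4,r2:1,r3:Add1,r4:Mul1
  c5: CDB Add2=2; issue MUL r1<-Mul2  regs: r0:0,r1:Mul2,r2:1,r3:Add1,r4:Mul1
  c6: issue SUB r3<-Add2  regs: r0:0,r1:Mul2,r2:1,r3:Add2,r4:Mul1
  c7: CDB Add1=2; issue ADD r0<-Add1  regs: r0:Add1,r1:Mul2,r2:1,r3:Add2,r4:Mul1
  c8: stall  regs: r0:Add1,r1:Mul2,r2:1,r3:Add2,r4:Mul1
  c9: CDB Mul1=0; stall  regs: r0:Add1,r1:Mul2,r2:1,r3:Add2,r4:0
  c10: stall  regs: r0:Add1,r1:Mul2,r2:1,r3:Add2,r4:0
  c11: stall  regs: r0:Add1,r1:Mul2,r2:1,r3:Add2,r4:0
  c12: CDB Add2=1; issue SUB r2<-Add2  regs: r0:Add1,r1:Mul2,r2:Add2,r3:1,r4:0
  c13: CDB Mul2=0; stall  regs: r0:Add1,r1:0,r2:Add2,r3:1,r4:0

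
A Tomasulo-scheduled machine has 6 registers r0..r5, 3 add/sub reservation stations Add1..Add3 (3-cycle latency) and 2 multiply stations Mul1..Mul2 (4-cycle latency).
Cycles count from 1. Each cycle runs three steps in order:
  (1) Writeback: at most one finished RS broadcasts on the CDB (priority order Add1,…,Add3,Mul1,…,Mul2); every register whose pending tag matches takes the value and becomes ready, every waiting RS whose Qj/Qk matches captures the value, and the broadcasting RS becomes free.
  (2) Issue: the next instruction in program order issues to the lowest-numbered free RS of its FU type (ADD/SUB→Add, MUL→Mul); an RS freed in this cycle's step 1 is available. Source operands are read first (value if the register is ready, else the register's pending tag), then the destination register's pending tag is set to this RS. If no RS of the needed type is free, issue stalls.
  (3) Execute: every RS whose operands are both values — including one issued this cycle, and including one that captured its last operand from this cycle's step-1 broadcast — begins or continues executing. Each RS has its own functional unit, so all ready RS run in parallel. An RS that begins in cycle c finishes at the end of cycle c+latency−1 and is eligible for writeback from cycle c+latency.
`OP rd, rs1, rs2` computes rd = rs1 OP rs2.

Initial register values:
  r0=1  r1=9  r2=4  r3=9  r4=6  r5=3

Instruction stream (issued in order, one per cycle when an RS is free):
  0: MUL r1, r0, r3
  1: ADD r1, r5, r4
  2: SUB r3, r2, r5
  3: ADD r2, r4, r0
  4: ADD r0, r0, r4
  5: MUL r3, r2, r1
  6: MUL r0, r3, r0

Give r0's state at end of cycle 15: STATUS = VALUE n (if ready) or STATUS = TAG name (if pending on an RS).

STATUS = VALUE 441

cycle 1: issue MUL r1<-Mul1 // r0:1,r1:Mul1,r2:4,r3:9,r4:6,r5:3
cycle 2: issue ADD r1<-Add1 // r0:1,r1:Add1,r2:4,r3:9,r4:6,r5:3
cycle 3: issue SUB r3<-Add2 // r0:1,r1:Add1,r2:4,r3:Add2,r4:6,r5:3
cycle 4: issue ADD r2<-Add3 // r0:1,r1:Add1,r2:Add3,r3:Add2,r4:6,r5:3
cycle 5: CDB Add1=9; issue ADD r0<-Add1 // r0:Add1,r1:9,r2:Add3,r3:Add2,r4:6,r5:3
cycle 6: CDB Add2=1; issue MUL r3<-Mul2 // r0:Add1,r1:9,r2:Add3,r3:Mul2,r4:6,r5:3
cycle 7: CDB Add3=7; stall // r0:Add1,r1:9,r2:7,r3:Mul2,r4:6,r5:3
cycle 8: CDB Add1=7; stall // r0:7,r1:9,r2:7,r3:Mul2,r4:6,r5:3
cycle 9: CDB Mul1=9; issue MUL r0<-Mul1 // r0:Mul1,r1:9,r2:7,r3:Mul2,r4:6,r5:3
cycle 10: - // r0:Mul1,r1:9,r2:7,r3:Mul2,r4:6,r5:3
cycle 11: CDB Mul2=63 // r0:Mul1,r1:9,r2:7,r3:63,r4:6,r5:3
cycle 12: - // r0:Mul1,r1:9,r2:7,r3:63,r4:6,r5:3
cycle 13: - // r0:Mul1,r1:9,r2:7,r3:63,r4:6,r5:3
cycle 14: - // r0:Mul1,r1:9,r2:7,r3:63,r4:6,r5:3
cycle 15: CDB Mul1=441 // r0:441,r1:9,r2:7,r3:63,r4:6,r5:3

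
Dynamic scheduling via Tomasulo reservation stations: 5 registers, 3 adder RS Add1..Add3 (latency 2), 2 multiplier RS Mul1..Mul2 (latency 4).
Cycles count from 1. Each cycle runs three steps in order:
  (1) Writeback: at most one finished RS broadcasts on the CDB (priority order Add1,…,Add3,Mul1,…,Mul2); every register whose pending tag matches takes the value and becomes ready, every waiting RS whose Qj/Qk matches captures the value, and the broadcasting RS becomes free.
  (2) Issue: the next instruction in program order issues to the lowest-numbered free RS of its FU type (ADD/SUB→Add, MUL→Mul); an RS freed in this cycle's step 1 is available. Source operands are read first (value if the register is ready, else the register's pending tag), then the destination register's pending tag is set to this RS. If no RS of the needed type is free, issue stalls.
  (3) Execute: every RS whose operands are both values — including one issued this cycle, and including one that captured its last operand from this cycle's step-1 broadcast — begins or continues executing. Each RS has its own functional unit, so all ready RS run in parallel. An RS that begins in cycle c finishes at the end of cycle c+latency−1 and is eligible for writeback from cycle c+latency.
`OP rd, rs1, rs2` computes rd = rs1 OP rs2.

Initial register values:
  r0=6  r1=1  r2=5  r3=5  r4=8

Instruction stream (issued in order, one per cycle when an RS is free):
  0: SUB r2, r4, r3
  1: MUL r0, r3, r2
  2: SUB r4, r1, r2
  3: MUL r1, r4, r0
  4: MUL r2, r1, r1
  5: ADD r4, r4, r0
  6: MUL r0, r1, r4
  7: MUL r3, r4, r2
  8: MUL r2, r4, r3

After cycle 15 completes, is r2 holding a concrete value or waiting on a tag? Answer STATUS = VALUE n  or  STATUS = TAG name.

STATUS = VALUE 900

  c1: issue SUB r2<-Add1  regs: r0:6,r1:1,r2:Add1,r3:5,r4:8
  c2: issue MUL r0<-Mul1  regs: r0:Mul1,r1:1,r2:Add1,r3:5,r4:8
  c3: CDB Add1=3; issue SUB r4<-Add1  regs: r0:Mul1,r1:1,r2:3,r3:5,r4:Add1
  c4: issue MUL r1<-Mul2  regs: r0:Mul1,r1:Mul2,r2:3,r3:5,r4:Add1
  c5: CDB Add1=-2; stall  regs: r0:Mul1,r1:Mul2,r2:3,r3:5,r4:-2
  c6: stall  regs: r0:Mul1,r1:Mul2,r2:3,r3:5,r4:-2
  c7: CDB Mul1=15; issue MUL r2<-Mul1  regs: r0:15,r1:Mul2,r2:Mul1,r3:5,r4:-2
  c8: issue ADD r4<-Add1  regs: r0:15,r1:Mul2,r2:Mul1,r3:5,r4:Add1
  c9: stall  regs: r0:15,r1:Mul2,r2:Mul1,r3:5,r4:Add1
  c10: CDB Add1=13; stall  regs: r0:15,r1:Mul2,r2:Mul1,r3:5,r4:13
  c11: CDB Mul2=-30; issue MUL r0<-Mul2  regs: r0:Mul2,r1:-30,r2:Mul1,r3:5,r4:13
  c12: stall  regs: r0:Mul2,r1:-30,r2:Mul1,r3:5,r4:13
  c13: stall  regs: r0:Mul2,r1:-30,r2:Mul1,r3:5,r4:13
  c14: stall  regs: r0:Mul2,r1:-30,r2:Mul1,r3:5,r4:13
  c15: CDB Mul1=900; issue MUL r3<-Mul1  regs: r0:Mul2,r1:-30,r2:900,r3:Mul1,r4:13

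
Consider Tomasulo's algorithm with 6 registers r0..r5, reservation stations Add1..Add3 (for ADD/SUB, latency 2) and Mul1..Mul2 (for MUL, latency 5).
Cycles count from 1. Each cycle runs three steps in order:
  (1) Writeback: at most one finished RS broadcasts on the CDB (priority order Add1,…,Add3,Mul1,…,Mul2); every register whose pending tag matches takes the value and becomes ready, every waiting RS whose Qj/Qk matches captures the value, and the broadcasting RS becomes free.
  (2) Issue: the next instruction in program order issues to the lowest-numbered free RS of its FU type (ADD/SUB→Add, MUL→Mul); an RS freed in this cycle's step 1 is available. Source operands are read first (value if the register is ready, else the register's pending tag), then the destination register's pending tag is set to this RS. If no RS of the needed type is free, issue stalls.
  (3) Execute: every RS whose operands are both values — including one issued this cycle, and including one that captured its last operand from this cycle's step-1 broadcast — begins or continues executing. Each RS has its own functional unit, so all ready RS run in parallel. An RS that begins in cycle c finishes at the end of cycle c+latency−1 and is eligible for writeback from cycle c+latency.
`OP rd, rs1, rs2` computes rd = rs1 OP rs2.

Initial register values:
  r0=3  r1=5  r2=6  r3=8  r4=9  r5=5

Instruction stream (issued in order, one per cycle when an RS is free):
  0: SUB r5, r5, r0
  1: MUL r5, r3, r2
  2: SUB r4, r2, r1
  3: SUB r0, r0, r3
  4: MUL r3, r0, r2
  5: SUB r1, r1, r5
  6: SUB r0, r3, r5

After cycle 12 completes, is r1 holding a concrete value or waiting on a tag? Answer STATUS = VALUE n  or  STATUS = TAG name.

c1: issue SUB r5<-Add1 | r0:3,r1:5,r2:6,r3:8,r4:9,r5:Add1
c2: issue MUL r5<-Mul1 | r0:3,r1:5,r2:6,r3:8,r4:9,r5:Mul1
c3: CDB Add1=2; issue SUB r4<-Add1 | r0:3,r1:5,r2:6,r3:8,r4:Add1,r5:Mul1
c4: issue SUB r0<-Add2 | r0:Add2,r1:5,r2:6,r3:8,r4:Add1,r5:Mul1
c5: CDB Add1=1; issue MUL r3<-Mul2 | r0:Add2,r1:5,r2:6,r3:Mul2,r4:1,r5:Mul1
c6: CDB Add2=-5; issue SUB r1<-Add1 | r0:-5,r1:Add1,r2:6,r3:Mul2,r4:1,r5:Mul1
c7: CDB Mul1=48; issue SUB r0<-Add2 | r0:Add2,r1:Add1,r2:6,r3:Mul2,r4:1,r5:48
c8: - | r0:Add2,r1:Add1,r2:6,r3:Mul2,r4:1,r5:48
c9: CDB Add1=-43 | r0:Add2,r1:-43,r2:6,r3:Mul2,r4:1,r5:48
c10: - | r0:Add2,r1:-43,r2:6,r3:Mul2,r4:1,r5:48
c11: CDB Mul2=-30 | r0:Add2,r1:-43,r2:6,r3:-30,r4:1,r5:48
c12: - | r0:Add2,r1:-43,r2:6,r3:-30,r4:1,r5:48

STATUS = VALUE -43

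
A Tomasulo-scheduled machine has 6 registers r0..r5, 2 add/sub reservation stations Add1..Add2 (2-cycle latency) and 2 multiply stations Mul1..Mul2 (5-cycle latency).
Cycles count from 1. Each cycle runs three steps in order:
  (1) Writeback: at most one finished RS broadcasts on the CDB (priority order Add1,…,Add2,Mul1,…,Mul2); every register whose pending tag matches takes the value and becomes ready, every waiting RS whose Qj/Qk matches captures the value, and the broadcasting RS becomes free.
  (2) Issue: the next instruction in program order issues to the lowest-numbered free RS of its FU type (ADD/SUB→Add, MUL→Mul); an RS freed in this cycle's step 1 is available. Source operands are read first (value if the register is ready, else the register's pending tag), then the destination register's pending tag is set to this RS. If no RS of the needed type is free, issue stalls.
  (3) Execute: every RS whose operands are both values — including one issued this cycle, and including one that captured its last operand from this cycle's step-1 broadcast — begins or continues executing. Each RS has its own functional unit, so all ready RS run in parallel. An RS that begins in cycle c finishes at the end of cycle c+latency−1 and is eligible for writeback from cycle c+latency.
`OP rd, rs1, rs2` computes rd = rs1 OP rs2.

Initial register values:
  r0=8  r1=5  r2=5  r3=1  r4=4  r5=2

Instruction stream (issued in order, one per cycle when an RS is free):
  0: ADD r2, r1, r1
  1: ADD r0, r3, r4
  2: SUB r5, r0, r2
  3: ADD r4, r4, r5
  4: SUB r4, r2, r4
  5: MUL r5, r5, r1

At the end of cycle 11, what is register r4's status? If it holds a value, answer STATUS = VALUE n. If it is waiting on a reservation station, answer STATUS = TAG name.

STATUS = VALUE 11

c1: issue ADD r2<-Add1 | r0:8,r1:5,r2:Add1,r3:1,r4:4,r5:2
c2: issue ADD r0<-Add2 | r0:Add2,r1:5,r2:Add1,r3:1,r4:4,r5:2
c3: CDB Add1=10; issue SUB r5<-Add1 | r0:Add2,r1:5,r2:10,r3:1,r4:4,r5:Add1
c4: CDB Add2=5; issue ADD r4<-Add2 | r0:5,r1:5,r2:10,r3:1,r4:Add2,r5:Add1
c5: stall | r0:5,r1:5,r2:10,r3:1,r4:Add2,r5:Add1
c6: CDB Add1=-5; issue SUB r4<-Add1 | r0:5,r1:5,r2:10,r3:1,r4:Add1,r5:-5
c7: issue MUL r5<-Mul1 | r0:5,r1:5,r2:10,r3:1,r4:Add1,r5:Mul1
c8: CDB Add2=-1 | r0:5,r1:5,r2:10,r3:1,r4:Add1,r5:Mul1
c9: - | r0:5,r1:5,r2:10,r3:1,r4:Add1,r5:Mul1
c10: CDB Add1=11 | r0:5,r1:5,r2:10,r3:1,r4:11,r5:Mul1
c11: - | r0:5,r1:5,r2:10,r3:1,r4:11,r5:Mul1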